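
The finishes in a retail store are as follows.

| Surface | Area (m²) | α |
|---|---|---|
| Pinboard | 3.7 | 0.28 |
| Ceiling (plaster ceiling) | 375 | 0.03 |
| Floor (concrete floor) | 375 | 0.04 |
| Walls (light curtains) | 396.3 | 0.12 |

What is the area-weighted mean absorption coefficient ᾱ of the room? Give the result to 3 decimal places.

Total surface area S = 1150.0 m².
Σ(Sᵢαᵢ) = 3.7×0.28 + 375×0.03 + 375×0.04 + 396.3×0.12 = 74.842.
ᾱ = 74.842 / 1150.0 = 0.065.

0.065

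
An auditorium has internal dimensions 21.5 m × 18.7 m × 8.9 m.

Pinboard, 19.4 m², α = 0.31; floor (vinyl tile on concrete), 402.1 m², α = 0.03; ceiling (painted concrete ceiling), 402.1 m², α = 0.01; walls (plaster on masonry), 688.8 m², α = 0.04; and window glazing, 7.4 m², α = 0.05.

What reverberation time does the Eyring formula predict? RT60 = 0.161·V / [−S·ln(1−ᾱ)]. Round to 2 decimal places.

11.33 s

Total surface area S = 19.4 + 402.1 + 402.1 + 688.8 + 7.4 = 1519.8 m².
Absorption A = 19.4×0.31 + 402.1×0.03 + 402.1×0.01 + 688.8×0.04 + 7.4×0.05 = 50.020 sabins.
Mean coefficient ᾱ = A/S = 0.0329.
−S·ln(1−ᾱ) = −1519.8 × ln(1 − 0.0329) = 50.842.
V = 21.5 × 18.7 × 8.9 = 3578.245 m³.
RT60 = 0.161 × 3578.245 / 50.842 = 11.33 s.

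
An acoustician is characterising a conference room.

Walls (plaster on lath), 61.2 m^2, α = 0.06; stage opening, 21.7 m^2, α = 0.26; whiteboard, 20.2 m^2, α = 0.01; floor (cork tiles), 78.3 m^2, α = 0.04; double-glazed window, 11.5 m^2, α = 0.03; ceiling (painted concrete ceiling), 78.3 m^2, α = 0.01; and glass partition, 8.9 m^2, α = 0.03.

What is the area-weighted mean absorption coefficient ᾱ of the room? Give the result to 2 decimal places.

0.05

S = Σ Sᵢ = 61.2 + 21.7 + 20.2 + 78.3 + 11.5 + 78.3 + 8.9 = 280.1 m^2.
A = 61.2·0.06 + 21.7·0.26 + 20.2·0.01 + 78.3·0.04 + 11.5·0.03 + 78.3·0.01 + 8.9·0.03 = 14.043 sabins.
ᾱ = A/S = 0.05.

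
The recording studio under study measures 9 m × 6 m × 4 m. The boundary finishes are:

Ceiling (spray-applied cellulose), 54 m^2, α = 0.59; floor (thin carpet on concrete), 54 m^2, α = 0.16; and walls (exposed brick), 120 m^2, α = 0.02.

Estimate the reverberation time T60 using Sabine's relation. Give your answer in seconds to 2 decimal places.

0.81 s

Summing Sᵢαᵢ: 31.860 + 8.640 + 2.400 → A = 42.900 sabins.
V = 9·6·4 = 216 m³.
T = 0.161 V/A = 0.161·216/42.900 = 0.81 s.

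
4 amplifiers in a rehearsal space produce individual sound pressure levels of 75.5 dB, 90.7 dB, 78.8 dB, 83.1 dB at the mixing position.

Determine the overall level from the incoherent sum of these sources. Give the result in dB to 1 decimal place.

Converting to relative power and adding: 10^(75.5/10) + 10^(90.7/10) + 10^(78.8/10) + 10^(83.1/10) = 1.49e+09.
Combined level = 10 log₁₀(1.49e+09) = 91.7 dB.

91.7 dB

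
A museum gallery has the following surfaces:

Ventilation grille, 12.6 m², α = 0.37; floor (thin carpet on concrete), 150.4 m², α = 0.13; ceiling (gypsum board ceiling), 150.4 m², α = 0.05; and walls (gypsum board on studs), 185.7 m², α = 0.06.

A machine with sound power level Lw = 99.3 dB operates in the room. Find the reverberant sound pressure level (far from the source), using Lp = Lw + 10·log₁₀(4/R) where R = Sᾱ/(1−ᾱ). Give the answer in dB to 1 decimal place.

A = 42.876 sabins; S = 499.1 m².
ᾱ = 42.876/499.1 = 0.0859; R = Sᾱ/(1−ᾱ) = 42.876/(1−0.0859) = 46.905 m².
Lp = 99.3 + 10·log₁₀(4/46.905) = 99.3 + (-10.69) = 88.6 dB.

88.6 dB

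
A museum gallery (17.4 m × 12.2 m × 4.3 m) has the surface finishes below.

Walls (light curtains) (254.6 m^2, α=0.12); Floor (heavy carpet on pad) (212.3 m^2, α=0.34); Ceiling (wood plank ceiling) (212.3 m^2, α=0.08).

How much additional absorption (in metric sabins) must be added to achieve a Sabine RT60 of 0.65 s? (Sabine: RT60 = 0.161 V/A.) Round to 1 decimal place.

106.4 sabins

Equivalent absorption area: A₁ = 254.6×0.12 + 212.3×0.34 + 212.3×0.08 = 119.718 m^2.
For T = 0.65 s, need A₂ = 0.161·V/T = 0.161·912.804/0.65 = 226.095 sabins.
ΔA = A₂ − A₁ = 226.095 − 119.718 = 106.4 sabins.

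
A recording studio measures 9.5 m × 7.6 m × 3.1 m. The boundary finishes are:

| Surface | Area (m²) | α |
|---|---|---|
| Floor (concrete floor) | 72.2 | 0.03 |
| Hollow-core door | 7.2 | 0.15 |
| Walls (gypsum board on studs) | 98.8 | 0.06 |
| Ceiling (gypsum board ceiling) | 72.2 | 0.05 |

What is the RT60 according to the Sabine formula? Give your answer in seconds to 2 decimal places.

Equivalent absorption area: A = 72.2×0.03 + 7.2×0.15 + 98.8×0.06 + 72.2×0.05 = 12.784 m².
V = 9.5·7.6·3.1 = 223.82 m³.
T = 0.161 V/A = 0.161·223.82/12.784 = 2.82 s.

2.82 seconds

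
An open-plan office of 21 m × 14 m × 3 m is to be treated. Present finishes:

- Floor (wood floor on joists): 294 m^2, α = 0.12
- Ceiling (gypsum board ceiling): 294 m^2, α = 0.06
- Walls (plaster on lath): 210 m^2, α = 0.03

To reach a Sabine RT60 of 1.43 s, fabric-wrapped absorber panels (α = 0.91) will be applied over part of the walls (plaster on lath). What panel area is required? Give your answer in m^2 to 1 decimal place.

Equivalent absorption area: A₁ = 294×0.12 + 294×0.06 + 210×0.03 = 59.220 m^2.
V = 882 m³. Target absorption A₂ = 0.161 × 882 / 1.43 = 99.302 sabins.
Absorption to add: 99.302 − 59.220 = 40.082 sabins.
Each m^2 of panel replacing the walls (plaster on lath) adds (0.91 − 0.03) = 0.88 sabins.
Area = ΔA/Δα = 40.082/0.88 = 45.5 m^2.

45.5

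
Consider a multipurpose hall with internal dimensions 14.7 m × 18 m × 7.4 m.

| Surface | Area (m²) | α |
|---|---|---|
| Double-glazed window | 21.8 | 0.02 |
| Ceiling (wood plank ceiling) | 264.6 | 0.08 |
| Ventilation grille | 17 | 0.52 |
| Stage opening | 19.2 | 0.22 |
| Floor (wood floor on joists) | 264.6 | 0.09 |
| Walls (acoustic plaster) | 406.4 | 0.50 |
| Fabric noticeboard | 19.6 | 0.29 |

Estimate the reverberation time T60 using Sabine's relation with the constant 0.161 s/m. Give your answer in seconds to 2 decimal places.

Total absorption A = 21.8·0.02 + 264.6·0.08 + 17·0.52 + 19.2·0.22 + 264.6·0.09 + 406.4·0.50 + 19.6·0.29
  = 0.436 + 21.168 + 8.840 + 4.224 + 23.814 + 203.200 + 5.684 = 267.366 m² sabins.
V = 14.7·18·7.4 = 1958.04 m³.
Sabine: RT60 = 0.161 × 1958.04 / 267.366 = 1.18 s.

1.18 seconds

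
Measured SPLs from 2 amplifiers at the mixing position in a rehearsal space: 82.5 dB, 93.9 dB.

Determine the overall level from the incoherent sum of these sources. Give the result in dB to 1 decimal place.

Σ 10^(Lᵢ/10) = 2.633e+09.
Combined level = 10 log₁₀(2.633e+09) = 94.2 dB.

94.2 dB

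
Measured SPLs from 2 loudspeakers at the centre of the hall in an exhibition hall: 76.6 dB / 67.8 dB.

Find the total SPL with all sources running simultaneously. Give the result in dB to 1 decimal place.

77.1 dB

Sum in the linear (power) domain: Σ 10^(Lᵢ/10) = 10^(76.6/10) + 10^(67.8/10) = 5.173e+07.
Back to dB: 10·log₁₀ Σ = 77.1 dB.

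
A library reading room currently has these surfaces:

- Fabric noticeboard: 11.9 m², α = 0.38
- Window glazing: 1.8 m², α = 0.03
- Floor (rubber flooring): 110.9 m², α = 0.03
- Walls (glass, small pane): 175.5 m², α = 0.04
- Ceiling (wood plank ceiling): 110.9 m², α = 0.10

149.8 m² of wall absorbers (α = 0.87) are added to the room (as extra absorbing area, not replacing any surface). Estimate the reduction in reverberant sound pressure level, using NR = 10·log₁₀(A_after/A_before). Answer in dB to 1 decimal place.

Summing Sᵢαᵢ: 4.522 + 0.054 + 3.327 + 7.020 + 11.090 → A_before = 26.013 sabins.
Treatment contributes 149.8·0.87 = 130.326 sabins.
New total A_after = 156.339 sabins.
NR = 10·log₁₀(156.339/26.013) = 7.8 dB.

7.8 dB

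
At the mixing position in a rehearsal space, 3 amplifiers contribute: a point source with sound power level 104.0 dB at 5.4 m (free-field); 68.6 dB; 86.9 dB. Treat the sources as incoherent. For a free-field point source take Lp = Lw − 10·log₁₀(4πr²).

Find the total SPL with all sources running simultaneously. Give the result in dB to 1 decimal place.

Source at 5.4 m: Lp = 104.0 − 10·log₁₀(4π·5.4²) = 104.0 − 10·log₁₀(366.435) = 78.4 dB.
Sum in the linear (power) domain: Σ 10^(Lᵢ/10) = 10^(78.4/10) + 10^(68.6/10) + 10^(86.9/10) = 5.662e+08.
Back to dB: 10·log₁₀ Σ = 87.5 dB.

87.5 dB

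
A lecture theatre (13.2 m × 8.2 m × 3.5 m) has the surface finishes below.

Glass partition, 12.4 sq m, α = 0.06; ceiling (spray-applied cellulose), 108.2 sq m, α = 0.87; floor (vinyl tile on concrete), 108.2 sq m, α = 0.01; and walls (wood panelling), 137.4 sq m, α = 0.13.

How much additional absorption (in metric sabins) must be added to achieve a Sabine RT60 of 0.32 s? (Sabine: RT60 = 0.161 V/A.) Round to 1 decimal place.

76.8 sabins

Summing Sᵢαᵢ: 0.744 + 94.134 + 1.082 + 17.862 → A₁ = 113.822 sabins.
V = 378.84 m³. Required absorption A₂ = 0.161 × 378.84 / 0.32 = 190.604 sabins.
Additional absorption ΔA = 190.604 − 113.822 = 76.8 sabins.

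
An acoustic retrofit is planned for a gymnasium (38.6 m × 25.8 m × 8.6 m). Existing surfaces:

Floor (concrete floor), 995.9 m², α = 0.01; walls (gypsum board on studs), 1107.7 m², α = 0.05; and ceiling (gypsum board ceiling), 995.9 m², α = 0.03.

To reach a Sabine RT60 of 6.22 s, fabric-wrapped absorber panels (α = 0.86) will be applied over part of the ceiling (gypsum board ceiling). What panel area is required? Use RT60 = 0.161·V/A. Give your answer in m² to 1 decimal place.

Summing Sᵢαᵢ: 9.959 + 55.385 + 29.877 → A₁ = 95.221 sabins.
Required A₂ = 0.161·8564.568/6.22 = 221.687 sabins.
Absorption to add: 221.687 − 95.221 = 126.466 sabins.
Each m² of panel replacing the ceiling (gypsum board ceiling) adds (0.86 − 0.03) = 0.83 sabins.
Area = ΔA/Δα = 126.466/0.83 = 152.4 m².

152.4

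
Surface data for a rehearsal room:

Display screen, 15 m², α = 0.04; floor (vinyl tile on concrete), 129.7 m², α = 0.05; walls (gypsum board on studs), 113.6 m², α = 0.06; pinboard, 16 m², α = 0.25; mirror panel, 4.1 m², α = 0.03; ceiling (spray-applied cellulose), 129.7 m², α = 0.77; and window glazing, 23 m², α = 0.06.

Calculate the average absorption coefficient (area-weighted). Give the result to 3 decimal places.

Total surface area S = 431.1 m².
A = 15×0.04 + 129.7×0.05 + 113.6×0.06 + 16×0.25 + 4.1×0.03 + 129.7×0.77 + 23×0.06 = 119.273 sabins.
ᾱ = A/S = 0.277.

0.277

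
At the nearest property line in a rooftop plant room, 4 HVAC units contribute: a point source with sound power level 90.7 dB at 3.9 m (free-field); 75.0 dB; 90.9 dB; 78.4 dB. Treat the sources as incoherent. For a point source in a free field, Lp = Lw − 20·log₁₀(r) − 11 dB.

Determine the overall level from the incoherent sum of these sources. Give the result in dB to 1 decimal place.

Source at 3.9 m: Lp = 90.7 − 20·log₁₀(3.9) − 11 = 67.9 dB.
Converting to relative power and adding: 10^(67.9/10) + 10^(75.0/10) + 10^(90.9/10) + 10^(78.4/10) = 1.337e+09.
Combined level = 10 log₁₀(1.337e+09) = 91.3 dB.

91.3 dB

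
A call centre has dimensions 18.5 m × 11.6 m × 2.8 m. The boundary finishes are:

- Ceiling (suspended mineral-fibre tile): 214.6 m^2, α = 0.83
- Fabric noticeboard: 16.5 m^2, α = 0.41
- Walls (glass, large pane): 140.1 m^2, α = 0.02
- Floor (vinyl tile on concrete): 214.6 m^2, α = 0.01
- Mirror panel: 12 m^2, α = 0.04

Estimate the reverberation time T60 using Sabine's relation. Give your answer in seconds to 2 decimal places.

A = Σ Sᵢαᵢ = 214.6·0.83 + 16.5·0.41 + 140.1·0.02 + 214.6·0.01 + 12·0.04 = 190.311 sabins.
Volume V = 18.5 × 11.6 × 2.8 = 600.88 m³.
RT60 = 0.161 · V / A = 0.161 × 600.88 / 190.311 = 0.51 s.

0.51 seconds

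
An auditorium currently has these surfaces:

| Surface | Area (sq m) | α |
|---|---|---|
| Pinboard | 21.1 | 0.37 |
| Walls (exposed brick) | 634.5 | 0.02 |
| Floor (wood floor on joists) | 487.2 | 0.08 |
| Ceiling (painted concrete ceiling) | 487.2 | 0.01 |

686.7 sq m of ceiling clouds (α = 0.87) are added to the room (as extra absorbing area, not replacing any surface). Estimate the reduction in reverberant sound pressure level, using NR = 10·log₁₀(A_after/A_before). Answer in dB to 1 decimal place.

10.1 dB

A_before = Σ Sᵢαᵢ = 21.1*0.37 + 634.5*0.02 + 487.2*0.08 + 487.2*0.01 = 64.345 sabins.
Treatment contributes 686.7·0.87 = 597.429 sabins.
A_after = 64.345 + 597.429 = 661.774 sabins.
NR = 10·log₁₀(661.774/64.345) = 10.1 dB.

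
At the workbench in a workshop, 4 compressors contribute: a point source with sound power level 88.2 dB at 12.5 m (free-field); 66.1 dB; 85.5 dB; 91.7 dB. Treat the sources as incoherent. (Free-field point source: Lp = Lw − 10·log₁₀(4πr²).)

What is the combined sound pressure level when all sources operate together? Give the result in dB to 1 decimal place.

92.6 dB

Source at 12.5 m: Lp = 88.2 − 10·log₁₀(4π·12.5²) = 88.2 − 10·log₁₀(1963.495) = 55.3 dB.
Converting to relative power and adding: 10^(55.3/10) + 10^(66.1/10) + 10^(85.5/10) + 10^(91.7/10) = 1.838e+09.
Combined level = 10 log₁₀(1.838e+09) = 92.6 dB.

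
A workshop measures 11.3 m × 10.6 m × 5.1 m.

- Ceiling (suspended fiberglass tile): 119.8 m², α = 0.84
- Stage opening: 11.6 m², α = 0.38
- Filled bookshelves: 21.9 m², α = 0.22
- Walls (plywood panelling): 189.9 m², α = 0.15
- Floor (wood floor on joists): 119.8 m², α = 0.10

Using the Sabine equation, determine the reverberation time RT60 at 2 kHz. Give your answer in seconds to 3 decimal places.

Total absorption A = 119.8*0.84 + 11.6*0.38 + 21.9*0.22 + 189.9*0.15 + 119.8*0.10
  = 100.632 + 4.408 + 4.818 + 28.485 + 11.980 = 150.323 m² sabins.
Room volume: 610.878 m³.
RT60 = 0.161 · V / A = 0.161 × 610.878 / 150.323 = 0.654 s.

0.654 s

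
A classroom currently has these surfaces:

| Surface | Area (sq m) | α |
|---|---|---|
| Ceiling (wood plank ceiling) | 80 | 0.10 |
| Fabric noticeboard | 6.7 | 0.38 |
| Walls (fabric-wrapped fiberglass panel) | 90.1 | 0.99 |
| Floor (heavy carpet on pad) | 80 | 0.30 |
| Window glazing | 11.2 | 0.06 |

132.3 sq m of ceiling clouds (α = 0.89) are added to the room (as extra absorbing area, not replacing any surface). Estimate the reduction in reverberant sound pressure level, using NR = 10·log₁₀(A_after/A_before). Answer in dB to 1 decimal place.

Summing Sᵢαᵢ: 8.000 + 2.546 + 89.199 + 24.000 + 0.672 → A_before = 124.417 sabins.
Treatment contributes 132.3·0.89 = 117.747 sabins.
A_after = 124.417 + 117.747 = 242.164 sabins.
NR = 10·log₁₀(242.164/124.417) = 2.9 dB.

2.9 dB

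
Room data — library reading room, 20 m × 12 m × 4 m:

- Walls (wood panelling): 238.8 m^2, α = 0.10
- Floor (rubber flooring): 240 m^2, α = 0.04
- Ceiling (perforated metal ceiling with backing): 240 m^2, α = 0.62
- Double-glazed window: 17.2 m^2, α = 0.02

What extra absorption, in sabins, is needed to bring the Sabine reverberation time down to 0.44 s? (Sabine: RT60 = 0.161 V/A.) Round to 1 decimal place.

Total absorption A₁ = 238.8×0.10 + 240×0.04 + 240×0.62 + 17.2×0.02
  = 23.880 + 9.600 + 148.800 + 0.344 = 182.624 m^2 sabins.
V = 960 m³. Required absorption A₂ = 0.161 × 960 / 0.44 = 351.273 sabins.
Shortfall: 351.273 − 182.624 = 168.6 sabins.

168.6 sabins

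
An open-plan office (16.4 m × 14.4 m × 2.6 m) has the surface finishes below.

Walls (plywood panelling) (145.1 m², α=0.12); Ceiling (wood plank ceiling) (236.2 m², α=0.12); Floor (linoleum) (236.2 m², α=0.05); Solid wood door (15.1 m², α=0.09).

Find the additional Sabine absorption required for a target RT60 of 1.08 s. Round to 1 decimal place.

Summing Sᵢαᵢ: 17.412 + 28.344 + 11.810 + 1.359 → A₁ = 58.925 sabins.
V = 614.016 m³. Required absorption A₂ = 0.161 × 614.016 / 1.08 = 91.534 sabins.
Shortfall: 91.534 − 58.925 = 32.6 sabins.

32.6 sabins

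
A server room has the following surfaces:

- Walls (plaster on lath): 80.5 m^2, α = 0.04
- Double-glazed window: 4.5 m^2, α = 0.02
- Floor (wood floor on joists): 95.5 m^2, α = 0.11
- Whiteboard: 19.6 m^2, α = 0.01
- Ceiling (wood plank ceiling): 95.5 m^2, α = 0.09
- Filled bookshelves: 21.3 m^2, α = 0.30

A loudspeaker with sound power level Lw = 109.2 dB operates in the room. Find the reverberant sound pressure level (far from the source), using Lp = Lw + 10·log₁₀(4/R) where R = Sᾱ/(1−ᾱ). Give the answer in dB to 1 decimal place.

A = 28.996 sabins; S = 316.9 m^2.
ᾱ = 0.0915, so room constant R = A/(1−ᾱ) = 31.916 m^2.
Lp = 109.2 + 10·log₁₀(4/31.916) = 109.2 + (-9.02) = 100.2 dB.

100.2 dB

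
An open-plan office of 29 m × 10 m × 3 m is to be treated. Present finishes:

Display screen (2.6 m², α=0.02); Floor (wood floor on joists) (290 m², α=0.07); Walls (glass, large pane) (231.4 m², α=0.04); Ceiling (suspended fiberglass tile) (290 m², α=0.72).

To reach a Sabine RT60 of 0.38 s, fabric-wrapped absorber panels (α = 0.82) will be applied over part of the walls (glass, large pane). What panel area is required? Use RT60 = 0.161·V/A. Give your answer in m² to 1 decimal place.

Total absorption A₁ = 2.6×0.02 + 290×0.07 + 231.4×0.04 + 290×0.72
  = 0.052 + 20.300 + 9.256 + 208.800 = 238.408 m² sabins.
Required A₂ = 0.161·870/0.38 = 368.605 sabins.
ΔA needed = 368.605 − 238.408 = 130.197 sabins.
Net gain per m²: Δα = 0.82 − 0.04 = 0.78.
Area = ΔA/Δα = 130.197/0.78 = 166.9 m².

166.9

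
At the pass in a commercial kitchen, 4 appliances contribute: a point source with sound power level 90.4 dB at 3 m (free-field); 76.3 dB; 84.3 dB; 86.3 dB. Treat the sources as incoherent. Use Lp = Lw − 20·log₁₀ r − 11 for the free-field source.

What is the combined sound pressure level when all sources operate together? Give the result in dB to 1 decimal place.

88.7 dB

Source at 3 m: Lp = 90.4 − 20·log₁₀(3) − 11 = 69.9 dB.
Sum in the linear (power) domain: Σ 10^(Lᵢ/10) = 10^(69.9/10) + 10^(76.3/10) + 10^(84.3/10) + 10^(86.3/10) = 7.482e+08.
Combined level = 10 log₁₀(7.482e+08) = 88.7 dB.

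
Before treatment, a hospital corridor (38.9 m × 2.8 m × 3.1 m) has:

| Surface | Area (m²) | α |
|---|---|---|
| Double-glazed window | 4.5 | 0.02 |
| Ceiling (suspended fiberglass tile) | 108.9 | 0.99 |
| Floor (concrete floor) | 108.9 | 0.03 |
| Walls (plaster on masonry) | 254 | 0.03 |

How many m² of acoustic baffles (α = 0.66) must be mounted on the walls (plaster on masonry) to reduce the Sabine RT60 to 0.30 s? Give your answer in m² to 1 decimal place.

Equivalent absorption area: A₁ = 4.5·0.02 + 108.9·0.99 + 108.9·0.03 + 254·0.03 = 118.788 m².
Required A₂ = 0.161·337.652/0.30 = 181.207 sabins.
Absorption to add: 181.207 − 118.788 = 62.419 sabins.
Each m² of panel replacing the walls (plaster on masonry) adds (0.66 − 0.03) = 0.63 sabins.
Panel area = 62.419 / 0.63 = 99.1 m².

99.1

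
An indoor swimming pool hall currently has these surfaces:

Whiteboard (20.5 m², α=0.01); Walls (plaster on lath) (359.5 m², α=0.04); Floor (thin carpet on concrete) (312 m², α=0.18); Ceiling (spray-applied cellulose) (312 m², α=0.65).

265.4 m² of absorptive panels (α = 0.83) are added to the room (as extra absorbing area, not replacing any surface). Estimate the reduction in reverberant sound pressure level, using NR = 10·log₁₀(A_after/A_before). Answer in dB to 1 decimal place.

2.6 dB

Summing Sᵢαᵢ: 0.205 + 14.380 + 56.160 + 202.800 → A_before = 273.545 sabins.
Treatment contributes 265.4·0.83 = 220.282 sabins.
A_after = 273.545 + 220.282 = 493.827 sabins.
NR = 10·log₁₀(493.827/273.545) = 2.6 dB.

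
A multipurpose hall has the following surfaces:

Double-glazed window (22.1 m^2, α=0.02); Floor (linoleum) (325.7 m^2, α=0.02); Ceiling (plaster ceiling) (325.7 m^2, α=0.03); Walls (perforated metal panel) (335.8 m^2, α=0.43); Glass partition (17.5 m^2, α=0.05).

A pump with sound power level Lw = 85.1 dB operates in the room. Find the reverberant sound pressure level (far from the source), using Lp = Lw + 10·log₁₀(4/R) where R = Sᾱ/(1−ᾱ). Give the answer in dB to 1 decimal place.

68.3 dB

Σ(Sᵢαᵢ) = 22.1×0.02 + 325.7×0.02 + 325.7×0.03 + 335.8×0.43 + 17.5×0.05 = 161.996; total area S = 1026.8 m^2.
ᾱ = 161.996/1026.8 = 0.1578; R = Sᾱ/(1−ᾱ) = 161.996/(1−0.1578) = 192.349 m^2.
Lp = 85.1 + 10·log₁₀(4/192.349) = 85.1 + (-16.82) = 68.3 dB.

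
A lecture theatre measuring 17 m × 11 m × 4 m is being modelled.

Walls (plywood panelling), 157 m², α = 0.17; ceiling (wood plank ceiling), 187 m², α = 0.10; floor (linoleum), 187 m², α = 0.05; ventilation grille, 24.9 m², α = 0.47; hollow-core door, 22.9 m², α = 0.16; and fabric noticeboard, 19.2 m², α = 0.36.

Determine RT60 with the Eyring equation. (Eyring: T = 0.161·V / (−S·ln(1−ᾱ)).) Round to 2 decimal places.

Total surface area S = 157 + 187 + 187 + 24.9 + 22.9 + 19.2 = 598.0 m².
Absorption A = 157×0.17 + 187×0.10 + 187×0.05 + 24.9×0.47 + 22.9×0.16 + 19.2×0.36 = 77.019 sabins.
ᾱ = 77.019 / 598.0 = 0.1288.
−S·ln(1−ᾱ) = −598.0 × ln(1 − 0.1288) = 82.454.
V = 17 × 11 × 4 = 748 m³.
RT60 = 0.161 × 748 / 82.454 = 1.46 s.

1.46 sec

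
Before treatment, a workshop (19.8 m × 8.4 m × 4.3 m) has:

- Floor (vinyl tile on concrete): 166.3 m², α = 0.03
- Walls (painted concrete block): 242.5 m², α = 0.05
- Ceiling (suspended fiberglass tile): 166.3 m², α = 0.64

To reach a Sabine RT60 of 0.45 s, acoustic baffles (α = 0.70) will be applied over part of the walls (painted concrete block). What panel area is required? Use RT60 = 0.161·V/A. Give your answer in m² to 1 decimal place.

203.6

Equivalent absorption area: A₁ = 166.3×0.03 + 242.5×0.05 + 166.3×0.64 = 123.546 m².
V = 715.176 m³. Target absorption A₂ = 0.161 × 715.176 / 0.45 = 255.874 sabins.
ΔA needed = 255.874 − 123.546 = 132.328 sabins.
Net gain per m²: Δα = 0.70 − 0.05 = 0.65.
Area = ΔA/Δα = 132.328/0.65 = 203.6 m².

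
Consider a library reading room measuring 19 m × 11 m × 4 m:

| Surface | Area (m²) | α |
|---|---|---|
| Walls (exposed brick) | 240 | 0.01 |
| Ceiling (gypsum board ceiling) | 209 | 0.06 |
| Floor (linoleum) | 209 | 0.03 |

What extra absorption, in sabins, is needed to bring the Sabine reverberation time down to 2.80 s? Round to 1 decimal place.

Summing Sᵢαᵢ: 2.400 + 12.540 + 6.270 → A₁ = 21.210 sabins.
V = 836 m³. Required absorption A₂ = 0.161 × 836 / 2.80 = 48.070 sabins.
Shortfall: 48.070 − 21.210 = 26.9 sabins.

26.9 sabins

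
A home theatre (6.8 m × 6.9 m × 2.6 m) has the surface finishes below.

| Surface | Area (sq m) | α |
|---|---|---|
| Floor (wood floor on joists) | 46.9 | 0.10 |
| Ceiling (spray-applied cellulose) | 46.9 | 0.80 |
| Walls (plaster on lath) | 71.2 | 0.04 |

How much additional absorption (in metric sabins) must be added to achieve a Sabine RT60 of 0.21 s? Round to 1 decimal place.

48.5 sabins

Total absorption A₁ = 46.9*0.10 + 46.9*0.80 + 71.2*0.04
  = 4.690 + 37.520 + 2.848 = 45.058 sq m sabins.
V = 121.992 m³. Required absorption A₂ = 0.161 × 121.992 / 0.21 = 93.527 sabins.
ΔA = A₂ − A₁ = 93.527 − 45.058 = 48.5 sabins.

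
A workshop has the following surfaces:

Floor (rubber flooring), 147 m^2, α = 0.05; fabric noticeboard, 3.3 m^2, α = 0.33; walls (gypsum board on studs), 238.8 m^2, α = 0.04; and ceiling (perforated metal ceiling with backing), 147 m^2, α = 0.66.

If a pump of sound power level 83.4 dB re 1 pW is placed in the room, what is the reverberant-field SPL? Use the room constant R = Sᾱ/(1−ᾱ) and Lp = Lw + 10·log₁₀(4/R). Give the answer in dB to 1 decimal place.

A = 115.011 sabins; S = 536.1 m^2.
ᾱ = 0.2145, so room constant R = A/(1−ᾱ) = 146.418 m^2.
Lp = 83.4 + 10·log₁₀(4/146.418) = 83.4 + (-15.64) = 67.8 dB.

67.8 dB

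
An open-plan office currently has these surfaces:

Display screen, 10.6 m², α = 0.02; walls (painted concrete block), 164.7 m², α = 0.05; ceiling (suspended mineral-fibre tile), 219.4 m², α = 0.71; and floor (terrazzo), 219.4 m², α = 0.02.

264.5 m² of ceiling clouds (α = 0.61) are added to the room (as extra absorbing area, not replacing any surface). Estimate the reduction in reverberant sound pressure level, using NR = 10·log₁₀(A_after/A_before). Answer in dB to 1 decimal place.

A_before = Σ Sᵢαᵢ = 10.6·0.02 + 164.7·0.05 + 219.4·0.71 + 219.4·0.02 = 168.609 sabins.
Added absorption = 264.5 × 0.61 = 161.345 sabins.
New total A_after = 329.954 sabins.
NR = 10·log₁₀(329.954/168.609) = 2.9 dB.

2.9 dB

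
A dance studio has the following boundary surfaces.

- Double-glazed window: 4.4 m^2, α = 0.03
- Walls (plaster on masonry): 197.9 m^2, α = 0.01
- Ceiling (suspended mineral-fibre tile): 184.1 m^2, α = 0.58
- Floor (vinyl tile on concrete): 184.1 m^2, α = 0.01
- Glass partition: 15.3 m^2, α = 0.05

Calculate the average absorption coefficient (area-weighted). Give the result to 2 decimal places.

0.19

Total surface area S = 585.8 m^2.
Weighted sum Σ Sα = 111.495.
ᾱ = A/S = 0.19.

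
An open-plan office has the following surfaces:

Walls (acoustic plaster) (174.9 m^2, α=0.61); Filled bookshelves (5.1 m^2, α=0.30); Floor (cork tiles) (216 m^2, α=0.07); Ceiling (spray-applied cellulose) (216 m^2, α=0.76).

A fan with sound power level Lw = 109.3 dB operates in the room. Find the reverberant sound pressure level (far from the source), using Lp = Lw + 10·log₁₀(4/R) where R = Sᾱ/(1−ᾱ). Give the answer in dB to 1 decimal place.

Σ(Sᵢαᵢ) = 174.9×0.61 + 5.1×0.30 + 216×0.07 + 216×0.76 = 287.499; total area S = 612.0 m^2.
ᾱ = 0.4698, so room constant R = A/(1−ᾱ) = 542.246 m^2.
Lp = Lw + 10 log₁₀(4/R) = 109.3 -21.32 = 88.0 dB.

88.0 dB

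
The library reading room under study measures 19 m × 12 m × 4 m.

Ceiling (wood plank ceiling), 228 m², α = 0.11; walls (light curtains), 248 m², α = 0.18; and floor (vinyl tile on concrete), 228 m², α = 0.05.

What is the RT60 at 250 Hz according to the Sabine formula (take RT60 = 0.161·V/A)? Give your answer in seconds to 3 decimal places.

1.810 seconds

Equivalent absorption area: A = 228*0.11 + 248*0.18 + 228*0.05 = 81.120 m².
V = 19·12·4 = 912 m³.
RT60 = 0.161 · V / A = 0.161 × 912 / 81.120 = 1.810 s.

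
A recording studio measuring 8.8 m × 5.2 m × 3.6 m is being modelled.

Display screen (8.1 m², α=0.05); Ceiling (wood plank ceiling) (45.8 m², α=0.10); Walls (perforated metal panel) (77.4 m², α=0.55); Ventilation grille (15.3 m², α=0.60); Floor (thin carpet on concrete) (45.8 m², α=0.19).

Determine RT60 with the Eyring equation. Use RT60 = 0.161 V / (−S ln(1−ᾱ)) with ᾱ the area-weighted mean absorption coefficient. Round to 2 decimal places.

S = Σ Sᵢ = 192.4 m².
Σ(Sᵢαᵢ) = 8.1×0.05 + 45.8×0.10 + 77.4×0.55 + 15.3×0.60 + 45.8×0.19 = 65.437.
Mean coefficient ᾱ = A/S = 0.3401.
Eyring denominator: −S ln(1−ᾱ) = 79.974.
V = 8.8 × 5.2 × 3.6 = 164.736 m³.
RT60 = 0.161 × 164.736 / 79.974 = 0.33 s.

0.33 s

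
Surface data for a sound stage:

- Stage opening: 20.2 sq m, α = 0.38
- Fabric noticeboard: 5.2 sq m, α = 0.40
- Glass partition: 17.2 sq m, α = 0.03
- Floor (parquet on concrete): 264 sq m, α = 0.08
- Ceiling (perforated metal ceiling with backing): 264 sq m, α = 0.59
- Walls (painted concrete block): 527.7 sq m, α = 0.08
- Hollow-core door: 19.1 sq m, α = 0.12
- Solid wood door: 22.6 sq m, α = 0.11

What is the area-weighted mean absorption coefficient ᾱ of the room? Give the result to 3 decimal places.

S = Σ Sᵢ = 20.2 + 5.2 + 17.2 + 264 + 264 + 527.7 + 19.1 + 22.6 = 1140.0 sq m.
Σ(Sᵢαᵢ) = 20.2*0.38 + 5.2*0.40 + 17.2*0.03 + 264*0.08 + 264*0.59 + 527.7*0.08 + 19.1*0.12 + 22.6*0.11 = 234.146.
ᾱ = A/S = 0.205.

0.205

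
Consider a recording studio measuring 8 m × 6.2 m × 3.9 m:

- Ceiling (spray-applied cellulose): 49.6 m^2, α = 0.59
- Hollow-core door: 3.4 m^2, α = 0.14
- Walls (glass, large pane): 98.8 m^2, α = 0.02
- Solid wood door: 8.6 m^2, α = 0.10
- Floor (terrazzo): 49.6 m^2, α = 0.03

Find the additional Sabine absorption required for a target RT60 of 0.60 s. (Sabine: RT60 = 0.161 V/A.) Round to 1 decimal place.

A₁ = Σ Sᵢαᵢ = 49.6·0.59 + 3.4·0.14 + 98.8·0.02 + 8.6·0.10 + 49.6·0.03 = 34.064 sabins.
Target A₂ = 0.161·193.44/0.60 = 51.906 sabins (V = 193.44 m³).
Shortfall: 51.906 − 34.064 = 17.8 sabins.

17.8 sabins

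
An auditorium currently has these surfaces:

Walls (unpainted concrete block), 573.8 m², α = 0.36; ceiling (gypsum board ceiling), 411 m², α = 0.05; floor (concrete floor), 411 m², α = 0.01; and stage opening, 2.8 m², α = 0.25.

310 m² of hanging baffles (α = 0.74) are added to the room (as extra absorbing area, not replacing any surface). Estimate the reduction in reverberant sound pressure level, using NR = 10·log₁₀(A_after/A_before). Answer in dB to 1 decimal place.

3.0 dB

Summing Sᵢαᵢ: 206.568 + 20.550 + 4.110 + 0.700 → A_before = 231.928 sabins.
Treatment contributes 310·0.74 = 229.400 sabins.
A_after = 231.928 + 229.400 = 461.328 sabins.
Reduction = 10 log₁₀(A_after/A_before) = 10 log₁₀(1.9891) = 3.0 dB.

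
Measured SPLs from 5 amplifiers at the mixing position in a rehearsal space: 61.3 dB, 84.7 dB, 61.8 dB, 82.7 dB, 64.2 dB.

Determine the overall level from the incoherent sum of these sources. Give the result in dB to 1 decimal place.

Converting to relative power and adding: 10^(61.3/10) + 10^(84.7/10) + 10^(61.8/10) + 10^(82.7/10) + 10^(64.2/10) = 4.868e+08.
L_total = 10·log₁₀(4.868e+08) = 86.9 dB.

86.9 dB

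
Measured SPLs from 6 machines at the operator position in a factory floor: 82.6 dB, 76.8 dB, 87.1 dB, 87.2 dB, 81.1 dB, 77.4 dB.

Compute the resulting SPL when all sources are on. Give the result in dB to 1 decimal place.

Sum in the linear (power) domain: Σ 10^(Lᵢ/10) = 10^(82.6/10) + 10^(76.8/10) + 10^(87.1/10) + 10^(87.2/10) + 10^(81.1/10) + 10^(77.4/10) = 1.451e+09.
Combined level = 10 log₁₀(1.451e+09) = 91.6 dB.

91.6 dB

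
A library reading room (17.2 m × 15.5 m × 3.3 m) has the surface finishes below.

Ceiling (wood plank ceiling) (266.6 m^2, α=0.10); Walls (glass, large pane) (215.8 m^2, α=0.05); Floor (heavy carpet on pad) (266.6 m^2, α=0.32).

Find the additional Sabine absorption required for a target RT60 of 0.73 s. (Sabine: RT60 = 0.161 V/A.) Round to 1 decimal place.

A₁ = Σ Sᵢαᵢ = 266.6·0.10 + 215.8·0.05 + 266.6·0.32 = 122.762 sabins.
Target A₂ = 0.161·879.78/0.73 = 194.034 sabins (V = 879.78 m³).
Additional absorption ΔA = 194.034 − 122.762 = 71.3 sabins.

71.3 sabins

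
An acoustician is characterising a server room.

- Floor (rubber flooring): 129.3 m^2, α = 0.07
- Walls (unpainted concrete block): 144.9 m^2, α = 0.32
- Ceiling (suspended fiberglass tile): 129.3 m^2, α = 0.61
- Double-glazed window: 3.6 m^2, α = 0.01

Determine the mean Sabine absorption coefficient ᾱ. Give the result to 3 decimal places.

0.330

S = Σ Sᵢ = 129.3 + 144.9 + 129.3 + 3.6 = 407.1 m^2.
Σ(Sᵢαᵢ) = 129.3·0.07 + 144.9·0.32 + 129.3·0.61 + 3.6·0.01 = 134.328.
ᾱ = A/S = 0.330.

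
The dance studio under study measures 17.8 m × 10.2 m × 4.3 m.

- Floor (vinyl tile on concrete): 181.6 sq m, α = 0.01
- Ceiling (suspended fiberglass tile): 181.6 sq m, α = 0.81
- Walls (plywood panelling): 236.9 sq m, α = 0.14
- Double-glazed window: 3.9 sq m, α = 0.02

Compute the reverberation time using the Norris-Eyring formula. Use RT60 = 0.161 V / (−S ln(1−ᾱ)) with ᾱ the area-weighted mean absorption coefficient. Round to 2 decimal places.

Total surface area S = 181.6 + 181.6 + 236.9 + 3.9 = 604.0 sq m.
Absorption A = 181.6·0.01 + 181.6·0.81 + 236.9·0.14 + 3.9·0.02 = 182.156 sabins.
ᾱ = 182.156 / 604.0 = 0.3016.
−S·ln(1−ᾱ) = −604.0 × ln(1 − 0.3016) = 216.814.
V = 17.8 × 10.2 × 4.3 = 780.708 m³.
T = 0.161·V/[−S·ln(1−ᾱ)] = 0.161·780.708/216.814 = 0.58 s.

0.58 sec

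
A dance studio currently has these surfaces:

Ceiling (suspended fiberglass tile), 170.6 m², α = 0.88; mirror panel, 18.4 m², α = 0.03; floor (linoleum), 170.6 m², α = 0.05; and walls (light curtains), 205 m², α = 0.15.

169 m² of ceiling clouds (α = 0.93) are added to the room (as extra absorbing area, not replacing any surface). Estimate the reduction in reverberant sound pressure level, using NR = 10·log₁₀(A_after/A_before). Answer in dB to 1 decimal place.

2.6 dB

Summing Sᵢαᵢ: 150.128 + 0.552 + 8.530 + 30.750 → A_before = 189.960 sabins.
Added absorption = 169 × 0.93 = 157.170 sabins.
New total A_after = 347.130 sabins.
NR = 10·log₁₀(347.130/189.960) = 2.6 dB.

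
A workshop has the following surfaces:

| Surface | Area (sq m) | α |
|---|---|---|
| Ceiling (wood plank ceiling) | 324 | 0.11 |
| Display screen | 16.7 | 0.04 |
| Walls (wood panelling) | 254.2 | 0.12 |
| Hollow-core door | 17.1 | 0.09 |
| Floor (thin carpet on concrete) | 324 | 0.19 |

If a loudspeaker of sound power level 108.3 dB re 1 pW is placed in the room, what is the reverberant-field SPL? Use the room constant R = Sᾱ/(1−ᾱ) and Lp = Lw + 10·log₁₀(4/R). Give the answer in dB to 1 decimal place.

Σ(Sᵢαᵢ) = 324×0.11 + 16.7×0.04 + 254.2×0.12 + 17.1×0.09 + 324×0.19 = 129.911; total area S = 936.0 sq m.
ᾱ = 129.911/936.0 = 0.1388; R = Sᾱ/(1−ᾱ) = 129.911/(1−0.1388) = 150.849 sq m.
Lp = Lw + 10 log₁₀(4/R) = 108.3 -15.76 = 92.5 dB.

92.5 dB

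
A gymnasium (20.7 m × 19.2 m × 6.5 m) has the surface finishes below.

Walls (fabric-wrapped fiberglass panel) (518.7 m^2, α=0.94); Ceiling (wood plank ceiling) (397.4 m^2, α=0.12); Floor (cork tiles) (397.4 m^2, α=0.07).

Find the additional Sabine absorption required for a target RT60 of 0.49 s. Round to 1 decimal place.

A₁ = Σ Sᵢαᵢ = 518.7·0.94 + 397.4·0.12 + 397.4·0.07 = 563.084 sabins.
Target A₂ = 0.161·2583.36/0.49 = 848.818 sabins (V = 2583.36 m³).
Additional absorption ΔA = 848.818 − 563.084 = 285.7 sabins.

285.7 sabins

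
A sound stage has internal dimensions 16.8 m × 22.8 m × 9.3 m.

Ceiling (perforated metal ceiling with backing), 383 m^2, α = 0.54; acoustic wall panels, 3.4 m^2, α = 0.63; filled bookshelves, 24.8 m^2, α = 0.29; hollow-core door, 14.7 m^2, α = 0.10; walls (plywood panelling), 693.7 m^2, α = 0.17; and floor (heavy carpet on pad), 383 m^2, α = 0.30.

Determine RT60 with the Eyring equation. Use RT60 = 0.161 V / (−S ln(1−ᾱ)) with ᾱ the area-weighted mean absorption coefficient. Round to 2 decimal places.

1.07 s

S = Σ Sᵢ = 1502.6 m^2.
Σ(Sᵢαᵢ) = 383×0.54 + 3.4×0.63 + 24.8×0.29 + 14.7×0.10 + 693.7×0.17 + 383×0.30 = 450.453.
ᾱ = 450.453 / 1502.6 = 0.2998.
Eyring denominator: −S ln(1−ᾱ) = 535.511.
V = 16.8 × 22.8 × 9.3 = 3562.272 m³.
RT60 = 0.161 × 3562.272 / 535.511 = 1.07 s.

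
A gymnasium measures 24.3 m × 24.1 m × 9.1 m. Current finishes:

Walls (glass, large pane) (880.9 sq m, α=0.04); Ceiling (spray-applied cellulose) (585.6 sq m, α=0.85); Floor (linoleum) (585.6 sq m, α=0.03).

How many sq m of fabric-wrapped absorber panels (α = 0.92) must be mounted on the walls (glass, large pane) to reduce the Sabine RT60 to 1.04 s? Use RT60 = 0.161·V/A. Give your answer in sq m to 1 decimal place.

A₁ = Σ Sᵢαᵢ = 880.9·0.04 + 585.6·0.85 + 585.6·0.03 = 550.564 sabins.
V = 5329.233 m³. Target absorption A₂ = 0.161 × 5329.233 / 1.04 = 825.006 sabins.
ΔA needed = 825.006 − 550.564 = 274.442 sabins.
Each sq m of panel replacing the walls (glass, large pane) adds (0.92 − 0.04) = 0.88 sabins.
Area = ΔA/Δα = 274.442/0.88 = 311.9 sq m.

311.9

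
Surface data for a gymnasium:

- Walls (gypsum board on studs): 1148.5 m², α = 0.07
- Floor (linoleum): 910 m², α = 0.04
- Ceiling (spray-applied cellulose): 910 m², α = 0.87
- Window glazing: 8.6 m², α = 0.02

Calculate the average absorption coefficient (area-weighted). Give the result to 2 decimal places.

0.31

Total surface area S = 2977.1 m².
Σ(Sᵢαᵢ) = 1148.5×0.07 + 910×0.04 + 910×0.87 + 8.6×0.02 = 908.667.
ᾱ = A/S = 0.31.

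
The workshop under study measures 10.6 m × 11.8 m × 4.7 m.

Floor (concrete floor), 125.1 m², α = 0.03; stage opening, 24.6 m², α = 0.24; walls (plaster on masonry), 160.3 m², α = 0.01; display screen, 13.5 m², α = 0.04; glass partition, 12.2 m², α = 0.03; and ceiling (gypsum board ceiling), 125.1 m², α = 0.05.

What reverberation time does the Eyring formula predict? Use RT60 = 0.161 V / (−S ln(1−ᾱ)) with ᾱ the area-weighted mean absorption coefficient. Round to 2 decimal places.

S = Σ Sᵢ = 460.8 m².
Absorption A = 125.1×0.03 + 24.6×0.24 + 160.3×0.01 + 13.5×0.04 + 12.2×0.03 + 125.1×0.05 = 18.421 sabins.
ᾱ = 18.421 / 460.8 = 0.0400.
Eyring denominator: −S ln(1−ᾱ) = 18.811.
V = 10.6 × 11.8 × 4.7 = 587.876 m³.
T = 0.161·V/[−S·ln(1−ᾱ)] = 0.161·587.876/18.811 = 5.03 s.

5.03 s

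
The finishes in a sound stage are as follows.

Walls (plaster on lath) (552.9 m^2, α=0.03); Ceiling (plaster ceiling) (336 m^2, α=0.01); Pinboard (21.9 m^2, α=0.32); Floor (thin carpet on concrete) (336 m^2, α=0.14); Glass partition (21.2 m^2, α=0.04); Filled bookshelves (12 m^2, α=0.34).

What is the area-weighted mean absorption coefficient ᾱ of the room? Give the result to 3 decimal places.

S = Σ Sᵢ = 552.9 + 336 + 21.9 + 336 + 21.2 + 12 = 1280.0 m^2.
A = 552.9*0.03 + 336*0.01 + 21.9*0.32 + 336*0.14 + 21.2*0.04 + 12*0.34 = 78.923 sabins.
ᾱ = A/S = 0.062.

0.062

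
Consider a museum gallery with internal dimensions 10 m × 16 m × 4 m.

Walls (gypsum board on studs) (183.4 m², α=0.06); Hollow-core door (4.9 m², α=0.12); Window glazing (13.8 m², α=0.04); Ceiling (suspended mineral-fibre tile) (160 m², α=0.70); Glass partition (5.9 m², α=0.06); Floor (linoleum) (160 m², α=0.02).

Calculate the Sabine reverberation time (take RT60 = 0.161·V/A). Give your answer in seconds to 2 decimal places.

Equivalent absorption area: A = 183.4×0.06 + 4.9×0.12 + 13.8×0.04 + 160×0.70 + 5.9×0.06 + 160×0.02 = 127.698 m².
V = 10·16·4 = 640 m³.
T = 0.161 V/A = 0.161·640/127.698 = 0.81 s.

0.81 s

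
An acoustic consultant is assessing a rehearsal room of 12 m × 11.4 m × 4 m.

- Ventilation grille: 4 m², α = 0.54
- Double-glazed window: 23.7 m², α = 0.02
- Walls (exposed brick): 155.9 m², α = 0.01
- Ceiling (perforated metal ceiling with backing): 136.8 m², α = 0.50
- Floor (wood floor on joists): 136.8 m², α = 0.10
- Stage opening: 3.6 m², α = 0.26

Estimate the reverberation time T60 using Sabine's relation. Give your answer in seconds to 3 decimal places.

1.010 s

Equivalent absorption area: A = 4×0.54 + 23.7×0.02 + 155.9×0.01 + 136.8×0.50 + 136.8×0.10 + 3.6×0.26 = 87.209 m².
V = 12·11.4·4 = 547.2 m³.
RT60 = 0.161 · V / A = 0.161 × 547.2 / 87.209 = 1.010 s.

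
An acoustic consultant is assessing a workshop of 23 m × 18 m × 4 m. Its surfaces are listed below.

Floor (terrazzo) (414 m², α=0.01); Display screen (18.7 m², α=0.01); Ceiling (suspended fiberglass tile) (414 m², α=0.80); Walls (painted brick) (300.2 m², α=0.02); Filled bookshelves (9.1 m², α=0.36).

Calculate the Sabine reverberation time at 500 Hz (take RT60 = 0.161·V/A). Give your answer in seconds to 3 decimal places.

0.773 s

Summing Sᵢαᵢ: 4.140 + 0.187 + 331.200 + 6.004 + 3.276 → A = 344.807 sabins.
V = 23·18·4 = 1656 m³.
T = 0.161 V/A = 0.161·1656/344.807 = 0.773 s.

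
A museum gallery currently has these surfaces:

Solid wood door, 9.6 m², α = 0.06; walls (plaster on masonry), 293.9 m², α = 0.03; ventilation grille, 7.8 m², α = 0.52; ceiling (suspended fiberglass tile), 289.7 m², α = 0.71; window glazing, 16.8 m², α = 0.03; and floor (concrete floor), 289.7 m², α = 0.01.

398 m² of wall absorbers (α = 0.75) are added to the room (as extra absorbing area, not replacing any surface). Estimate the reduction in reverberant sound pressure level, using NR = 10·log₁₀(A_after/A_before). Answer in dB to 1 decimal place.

3.7 dB

Total absorption A_before = 9.6·0.06 + 293.9·0.03 + 7.8·0.52 + 289.7·0.71 + 16.8·0.03 + 289.7·0.01
  = 0.576 + 8.817 + 4.056 + 205.687 + 0.504 + 2.897 = 222.537 m² sabins.
Treatment contributes 398·0.75 = 298.500 sabins.
A_after = 222.537 + 298.500 = 521.037 sabins.
Reduction = 10 log₁₀(A_after/A_before) = 10 log₁₀(2.3413) = 3.7 dB.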